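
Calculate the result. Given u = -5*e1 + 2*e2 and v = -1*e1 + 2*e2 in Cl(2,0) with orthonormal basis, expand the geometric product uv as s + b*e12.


Expand: (-5*e1 + 2*e2)(-1*e1 + 2*e2)
= (-5)*(-1)*e1e1 + (-5)*2*e1e2 + 2*(-1)*e2e1 + 2*2*e2e2
Using e1^2 = e2^2 = 1, e2e1 = -e1e2:
Scalar part s = (-5)*(-1) + 2*2 = 5 + 4 = 9
Bivector part b = (-5)*2 - 2*(-1) = -10 - (-2) = -8
uv = 9 - 8*e12


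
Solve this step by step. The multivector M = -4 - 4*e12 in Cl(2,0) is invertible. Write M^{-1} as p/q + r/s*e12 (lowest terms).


M = -4 - 4*e12, where e12^2 = -1.
Since M commutes with its reverse ~M = a - b*e12, M * ~M = a^2 - b^2*e12^2 = a^2 + b^2.
So M^{-1} = ~M / (a^2 + b^2) = (a - b*e12)/(a^2 + b^2).
a^2 + b^2 = 16 + 16 = 32
Scalar part = -4/32 = -1/8
Bivector coeff = 4/32 = 1/8
M^{-1} = -1/8 + 1/8*e12


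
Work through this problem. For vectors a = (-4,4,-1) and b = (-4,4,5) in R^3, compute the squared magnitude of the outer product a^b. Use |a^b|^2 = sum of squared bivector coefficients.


a wedge b = (a1*b2 - a2*b1)*e12 + (a1*b3 - a3*b1)*e13 + (a2*b3 - a3*b2)*e23
e12 coeff: (-4)*4 - 4*(-4) = -16 - (-16) = 0
e13 coeff: (-4)*5 - (-1)*(-4) = -20 - 4 = -24
e23 coeff: 4*5 - (-1)*4 = 20 - (-4) = 24
|a wedge b|^2 = 0^2 + (-24)^2 + 24^2
= 0 + 576 + 576
= 1152


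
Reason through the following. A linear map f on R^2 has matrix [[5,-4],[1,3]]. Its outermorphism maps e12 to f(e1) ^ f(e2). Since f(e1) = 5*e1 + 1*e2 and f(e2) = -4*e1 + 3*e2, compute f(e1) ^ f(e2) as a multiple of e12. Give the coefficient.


The outermorphism of a linear map f sends e1^e2 to f(e1)^f(e2).
f(e1) = 5*e1 + 1*e2
f(e2) = -4*e1 + 3*e2
f(e1) ^ f(e2) = (5*e1 + 1*e2) ^ (-4*e1 + 3*e2)
= 5*3*e12 + 1*(-4)*e21
= (15 - (-4))*e12
= 19*e12
Coefficient = 19


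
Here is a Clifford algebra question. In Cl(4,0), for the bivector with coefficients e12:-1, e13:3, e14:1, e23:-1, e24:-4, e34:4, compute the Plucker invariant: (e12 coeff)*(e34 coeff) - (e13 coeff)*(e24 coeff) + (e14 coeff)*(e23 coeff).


Plucker relation: af - be + cd
a*f = (-1)*4 = -4
b*e = 3*(-4) = -12
c*d = 1*(-1) = -1
af - be + cd = -4 - (-12) + (-1)
= 7


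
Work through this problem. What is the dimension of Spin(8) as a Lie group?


Spin(n) double-covers SO(n); both have Lie algebra so(n) of dimension n(n-1)/2.
n = 8
n(n-1) = 8 * 7 = 56
dim Spin(8) = 56/2 = 28


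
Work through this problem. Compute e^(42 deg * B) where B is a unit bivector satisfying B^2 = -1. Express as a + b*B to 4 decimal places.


For a unit bivector B with B^2 = -1, the exponential series gives
e^(theta*B) = cos(theta) + sin(theta)*B (the GA analogue of Euler's formula).
theta = 42 degrees = 0.733038 rad
cos(42 deg) = 0.7431
sin(42 deg) = 0.6691
exp(theta*B) = 0.7431 + 0.6691*B


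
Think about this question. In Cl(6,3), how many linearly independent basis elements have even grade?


Even subalgebra dimension = 2^(n-1)
n = 6 + 3 = 9
2^(9 - 1) = 2^8 = 256
Verification: sum of C(9,k) for even k = 1 + 36 + 126 + 84 + 9 = 256
Result = 256


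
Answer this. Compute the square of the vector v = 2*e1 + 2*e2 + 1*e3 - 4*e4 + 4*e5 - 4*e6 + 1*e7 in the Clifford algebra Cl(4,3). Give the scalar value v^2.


v^2 = sum of c_i^2 * e_i^2
Positive signature terms (e_i^2 = +1): 2^2 + 2^2 + 1^2 + (-4)^2 = 25
Negative signature terms (e_j^2 = -1): 4^2 + (-4)^2 + 1^2 = 33
v^2 = 25 - 33 = -8


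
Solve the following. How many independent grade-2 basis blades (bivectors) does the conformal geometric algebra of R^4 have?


The conformal model of R^4 uses Cl(5,1) with m = 4 + 2 = 6 generators.
Number of grade-2 blades = C(m, 2) = C(6, 2)
= 6*5/2 = 15


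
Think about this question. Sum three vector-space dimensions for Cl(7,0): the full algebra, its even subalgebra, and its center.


n = 7 + 0 = 7
Total dim = 2^7 = 128
Even subalgebra dim = 2^6 = 64
n is odd, so center dim = 2
Sum = 128 + 64 + 2 = 194


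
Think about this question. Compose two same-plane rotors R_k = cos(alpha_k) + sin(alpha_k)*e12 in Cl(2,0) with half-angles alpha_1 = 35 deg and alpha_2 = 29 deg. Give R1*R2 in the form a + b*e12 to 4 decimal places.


Same-plane rotors commute and their half-angles add:
R1*R2 = cos(a1 + a2) + sin(a1 + a2)*e12.
a1 + a2 = 35 + 29 = 64 deg
cos(64 deg) = 0.4384
sin(64 deg) = 0.8988
R1*R2 = 0.4384 + 0.8988*e12


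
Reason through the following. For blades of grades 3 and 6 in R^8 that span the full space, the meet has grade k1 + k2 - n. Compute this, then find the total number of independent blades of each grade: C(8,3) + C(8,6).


Meet grade = grade(A) + grade(B) - n
= 3 + 6 - 8 = 1
C(8,3) = 56
C(8,6) = 28
dim_A + dim_B = 56 + 28 = 84


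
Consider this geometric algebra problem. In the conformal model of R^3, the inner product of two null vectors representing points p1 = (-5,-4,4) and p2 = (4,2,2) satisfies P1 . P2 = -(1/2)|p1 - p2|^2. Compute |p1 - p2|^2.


p1 - p2 = (-9, -6, 2)
|p1 - p2|^2 = (-9)^2 + (-6)^2 + 2^2
= 81 + 36 + 4
= 121


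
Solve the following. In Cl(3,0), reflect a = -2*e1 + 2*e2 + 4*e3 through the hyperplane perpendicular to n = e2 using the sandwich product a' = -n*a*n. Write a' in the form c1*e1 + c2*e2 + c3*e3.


Reflection formula: a' = -n*a*n, with n = e2 (unit vector, n^2 = 1).
For reflection through hyperplane perp to e2:
The component along e2 flips sign, others stay.
a = (-2, 2, 4)
a' = (-2, -2, 4)
a' = -2*e1 - 2*e2 + 4*e3


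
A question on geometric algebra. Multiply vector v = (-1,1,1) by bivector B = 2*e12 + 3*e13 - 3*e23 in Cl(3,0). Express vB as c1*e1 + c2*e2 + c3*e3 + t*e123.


vB has grade-1 (vector) and grade-3 (trivector) parts: vB = (v _| B) + (v ^ B).
Vector part <vB>_1:
  e1: -v2*b12 - v3*b13 = -(1)*(2) - (1)*(3) = -5
  e2: v1*b12 - v3*b23 = (-1)*(2) - (1)*(-3) = 1
  e3: v1*b13 + v2*b23 = (-1)*(3) + (1)*(-3) = -6
Trivector part <vB>_3:
  e123: v1*b23 - v2*b13 + v3*b12 = (-1)*(-3) - (1)*(3) + (1)*(2) = 2
vB = -5*e1 + 1*e2 - 6*e3 + 2*e123


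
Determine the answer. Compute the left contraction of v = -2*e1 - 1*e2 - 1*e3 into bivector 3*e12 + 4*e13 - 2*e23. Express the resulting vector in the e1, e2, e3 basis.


Left contraction v _| B = <vB>_1 (grade-1 part of the geometric product vB).
Using e1_|e12 = e2, e2_|e12 = -e1, e1_|e13 = e3, e3_|e13 = -e1, e2_|e23 = e3, e3_|e23 = -e2:
e1 coeff: -v2*b12 - v3*b13 = -(-1)*(3) - (-1)*(4) = 7
e2 coeff: v1*b12 - v3*b23 = (-2)*(3) - (-1)*(-2) = -8
e3 coeff: v1*b13 + v2*b23 = (-2)*(4) + (-1)*(-2) = -6
v _| B = 7*e1 - 8*e2 - 6*e3


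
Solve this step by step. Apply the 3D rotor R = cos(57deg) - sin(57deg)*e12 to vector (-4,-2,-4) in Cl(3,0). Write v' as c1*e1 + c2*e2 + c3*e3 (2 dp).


Rotor R = cos(57deg) - sin(57deg)*e12
Rotation angle theta = 2 * 57 = 114 degrees in the e12 plane (e1 -> e2).
The component perpendicular to the plane (e3) is invariant: v'_3 = v3 = -4.00
cos(114deg) = -0.4067, sin(114deg) = 0.9135
v'_1 = v1*cos(theta) - v2*sin(theta) = -4*(-0.4067) - (-2)*0.9135 = 3.45
v'_2 = v1*sin(theta) + v2*cos(theta) = -4*0.9135 + (-2)*(-0.4067) = -2.84
v' = 3.45*e1 - 2.84*e2 - 4.00*e3


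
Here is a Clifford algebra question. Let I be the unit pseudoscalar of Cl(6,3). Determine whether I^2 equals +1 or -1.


The pseudoscalar I = e1...e_n (product of all n generators) of Cl(p,q) satisfies I^2 = (-1)^(q + n(n-1)/2).
p = 6, q = 3, n = p + q = 9
n(n-1)/2 = 9 * 8 / 2 = 36
Exponent = q + n(n-1)/2 = 3 + 36 = 39
I^2 = (-1)^39 = -1


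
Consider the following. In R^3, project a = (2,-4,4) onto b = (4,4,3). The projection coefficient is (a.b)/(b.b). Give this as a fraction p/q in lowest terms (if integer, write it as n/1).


Projection coefficient = (a . b) / (b . b)
a . b = 2*4 + (-4)*4 + 4*3
= 8 + (-16) + 12 = 4
b . b = 4^2 + 4^2 + 3^2
= 16 + 16 + 9 = 41
Coefficient = 4/41
In lowest terms: 4/41


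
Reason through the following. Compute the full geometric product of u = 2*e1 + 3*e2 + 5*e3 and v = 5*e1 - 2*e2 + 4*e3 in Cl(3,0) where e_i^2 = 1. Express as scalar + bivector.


In Cl(3,0): e_i^2 = 1, e_ie_j = -e_je_i for i != j.
Scalar part = u . v = 2*5 + 3*(-2) + 5*4
= 10 + (-6) + 20 = 24
e12 coeff = 2*(-2) - 3*5 = -4 - 15 = -19
e13 coeff = 2*4 - 5*5 = 8 - 25 = -17
e23 coeff = 3*4 - 5*(-2) = 12 - (-10) = 22
uv = 24 - 19*e12 - 17*e13 + 22*e23


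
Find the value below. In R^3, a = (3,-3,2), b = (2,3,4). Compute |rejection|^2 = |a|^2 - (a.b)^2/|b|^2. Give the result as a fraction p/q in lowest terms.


|a|^2 = 3^2 + (-3)^2 + 2^2 = 22
|b|^2 = 2^2 + 3^2 + 4^2 = 29
a . b = 3*2 + (-3)*3 + 2*4 = 5
(a.b)^2 = 5^2 = 25
|rej|^2 = 22 - 25/29
= (638 - 25)/29
= 613/29
In lowest terms: 613/29


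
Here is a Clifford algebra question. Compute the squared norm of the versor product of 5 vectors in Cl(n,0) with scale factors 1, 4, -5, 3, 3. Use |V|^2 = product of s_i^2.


Each vector v_i has |v_i|^2 = s_i^2
Squared scales: 1^2 = 1, 4^2 = 16, (-5)^2 = 25, 3^2 = 9, 3^2 = 9
|V|^2 = 1 * 16 * 25 * 9 * 9
= 32400


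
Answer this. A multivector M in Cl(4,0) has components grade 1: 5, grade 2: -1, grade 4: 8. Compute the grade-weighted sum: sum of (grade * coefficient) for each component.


Grade-weighted sum = sum of grade_k * coefficient_k
1*5 = 5
2*(-1) = -2
4*8 = 32
Total = 5 + (-2) + 32 = 35


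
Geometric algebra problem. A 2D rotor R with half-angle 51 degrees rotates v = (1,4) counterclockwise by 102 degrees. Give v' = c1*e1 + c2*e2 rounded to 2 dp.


Rotor R = cos(51deg) - sin(51deg)*e12
Rotation angle theta = 2 * 51 = 102 degrees
v' = R*v*~R rotates v by theta.
cos(102deg) = -0.2079, sin(102deg) = 0.9781
v'_1 = 1*cos(102deg) - 4*sin(102deg)
= 1*(-0.2079) - 4*0.9781
= -4.12
v'_2 = 1*sin(102deg) + 4*cos(102deg)
= 1*0.9781 + 4*(-0.2079)
= 0.15
v' = -4.12*e1 + 0.15*e2


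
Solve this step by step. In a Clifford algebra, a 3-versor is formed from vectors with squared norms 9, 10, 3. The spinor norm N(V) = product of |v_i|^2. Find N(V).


Spinor norm N(V) = |v1|^2 * |v2|^2 * ... * |v3|^2
= 9 * 10 * 3
Running product: 9, 90, 270
N(V) = 270


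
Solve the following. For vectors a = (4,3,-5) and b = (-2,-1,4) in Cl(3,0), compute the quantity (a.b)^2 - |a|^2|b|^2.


a . b = 4*(-2) + 3*(-1) + (-5)*4
= -8 + (-3) + (-20) = -31
|a|^2 = 4^2 + 3^2 + (-5)^2 = 50
|b|^2 = (-2)^2 + (-1)^2 + 4^2 = 21
(a.b)^2 = (-31)^2 = 961
|a|^2 * |b|^2 = 50 * 21 = 1050
Result = 961 - 1050 = -89


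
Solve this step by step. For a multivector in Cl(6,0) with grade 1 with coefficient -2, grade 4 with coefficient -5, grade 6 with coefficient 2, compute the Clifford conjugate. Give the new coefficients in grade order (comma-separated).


Clifford conjugate sign for grade k: (-1)^(k(k+1)/2)
Grade 1: (-1)^(1*2/2) = (-1)^1 = -1, coeff -2 -> 2
Grade 4: (-1)^(4*5/2) = (-1)^10 = 1, coeff -5 -> -5
Grade 6: (-1)^(6*7/2) = (-1)^21 = -1, coeff 2 -> -2
Conjugated coefficients: 2, -5, -2


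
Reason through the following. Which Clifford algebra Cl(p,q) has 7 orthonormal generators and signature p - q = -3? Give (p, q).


We need p + q = 7 and p - q = -3.
Adding: 2p = 7 + (-3) = 4, so p = 2.
Then q = 7 - 2 = 5.
(p, q) = (2, 5)


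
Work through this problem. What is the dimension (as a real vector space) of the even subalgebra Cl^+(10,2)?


Even subalgebra dimension = 2^(n-1)
n = 10 + 2 = 12
2^(12 - 1) = 2^11 = 2048
Verification: sum of C(12,k) for even k = 1 + 66 + 495 + 924 + 495 + 66 + 1 = 2048
Result = 2048


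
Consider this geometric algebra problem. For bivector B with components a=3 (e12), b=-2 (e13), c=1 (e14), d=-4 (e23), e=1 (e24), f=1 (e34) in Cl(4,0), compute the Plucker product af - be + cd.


Plucker relation: af - be + cd
a*f = 3*1 = 3
b*e = (-2)*1 = -2
c*d = 1*(-4) = -4
af - be + cd = 3 - (-2) + (-4)
= 1


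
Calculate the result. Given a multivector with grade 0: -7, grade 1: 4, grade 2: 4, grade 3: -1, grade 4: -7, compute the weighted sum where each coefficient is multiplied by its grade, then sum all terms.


Grade-weighted sum = sum of grade_k * coefficient_k
0*(-7) = 0
1*4 = 4
2*4 = 8
3*(-1) = -3
4*(-7) = -28
Total = 0 + 4 + 8 + (-3) + (-28) = -19


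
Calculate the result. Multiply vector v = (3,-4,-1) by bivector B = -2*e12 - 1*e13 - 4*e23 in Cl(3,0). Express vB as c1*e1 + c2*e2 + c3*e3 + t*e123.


vB has grade-1 (vector) and grade-3 (trivector) parts: vB = (v _| B) + (v ^ B).
Vector part <vB>_1:
  e1: -v2*b12 - v3*b13 = -(-4)*(-2) - (-1)*(-1) = -9
  e2: v1*b12 - v3*b23 = (3)*(-2) - (-1)*(-4) = -10
  e3: v1*b13 + v2*b23 = (3)*(-1) + (-4)*(-4) = 13
Trivector part <vB>_3:
  e123: v1*b23 - v2*b13 + v3*b12 = (3)*(-4) - (-4)*(-1) + (-1)*(-2) = -14
vB = -9*e1 - 10*e2 + 13*e3 - 14*e123


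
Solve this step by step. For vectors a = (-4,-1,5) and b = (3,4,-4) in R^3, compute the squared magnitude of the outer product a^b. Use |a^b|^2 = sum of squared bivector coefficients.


a wedge b = (a1*b2 - a2*b1)*e12 + (a1*b3 - a3*b1)*e13 + (a2*b3 - a3*b2)*e23
e12 coeff: (-4)*4 - (-1)*3 = -16 - (-3) = -13
e13 coeff: (-4)*(-4) - 5*3 = 16 - 15 = 1
e23 coeff: (-1)*(-4) - 5*4 = 4 - 20 = -16
|a wedge b|^2 = (-13)^2 + 1^2 + (-16)^2
= 169 + 1 + 256
= 426


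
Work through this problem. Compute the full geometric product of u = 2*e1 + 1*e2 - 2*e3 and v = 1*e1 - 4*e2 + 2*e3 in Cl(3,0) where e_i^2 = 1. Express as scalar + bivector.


In Cl(3,0): e_i^2 = 1, e_ie_j = -e_je_i for i != j.
Scalar part = u . v = 2*1 + 1*(-4) + (-2)*2
= 2 + (-4) + (-4) = -6
e12 coeff = 2*(-4) - 1*1 = -8 - 1 = -9
e13 coeff = 2*2 - (-2)*1 = 4 - (-2) = 6
e23 coeff = 1*2 - (-2)*(-4) = 2 - 8 = -6
uv = -6 - 9*e12 + 6*e13 - 6*e23


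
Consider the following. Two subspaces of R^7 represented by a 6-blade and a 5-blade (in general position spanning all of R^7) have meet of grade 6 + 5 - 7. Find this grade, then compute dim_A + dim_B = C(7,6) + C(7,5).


Meet grade = grade(A) + grade(B) - n
= 6 + 5 - 7 = 4
C(7,6) = 7
C(7,5) = 21
dim_A + dim_B = 7 + 21 = 28


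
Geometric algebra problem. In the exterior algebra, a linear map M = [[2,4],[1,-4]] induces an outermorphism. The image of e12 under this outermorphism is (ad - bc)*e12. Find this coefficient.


The outermorphism of a linear map f sends e1^e2 to f(e1)^f(e2).
f(e1) = 2*e1 + 1*e2
f(e2) = 4*e1 - 4*e2
f(e1) ^ f(e2) = (2*e1 + 1*e2) ^ (4*e1 - 4*e2)
= 2*(-4)*e12 + 1*4*e21
= (-8 - 4)*e12
= -12*e12
Coefficient = -12


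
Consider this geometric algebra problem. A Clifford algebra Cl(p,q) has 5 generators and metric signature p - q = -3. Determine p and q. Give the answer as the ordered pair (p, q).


We need p + q = 5 and p - q = -3.
Adding: 2p = 5 + (-3) = 2, so p = 1.
Then q = 5 - 1 = 4.
(p, q) = (1, 4)


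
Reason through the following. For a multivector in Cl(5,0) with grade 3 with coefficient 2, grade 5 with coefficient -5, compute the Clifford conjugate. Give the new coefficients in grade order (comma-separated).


Clifford conjugate sign for grade k: (-1)^(k(k+1)/2)
Grade 3: (-1)^(3*4/2) = (-1)^6 = 1, coeff 2 -> 2
Grade 5: (-1)^(5*6/2) = (-1)^15 = -1, coeff -5 -> 5
Conjugated coefficients: 2, 5


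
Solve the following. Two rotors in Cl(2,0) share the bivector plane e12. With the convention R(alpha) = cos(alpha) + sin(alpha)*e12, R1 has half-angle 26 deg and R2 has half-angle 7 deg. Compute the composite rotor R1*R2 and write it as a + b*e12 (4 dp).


Same-plane rotors commute and their half-angles add:
R1*R2 = cos(a1 + a2) + sin(a1 + a2)*e12.
a1 + a2 = 26 + 7 = 33 deg
cos(33 deg) = 0.8387
sin(33 deg) = 0.5446
R1*R2 = 0.8387 + 0.5446*e12


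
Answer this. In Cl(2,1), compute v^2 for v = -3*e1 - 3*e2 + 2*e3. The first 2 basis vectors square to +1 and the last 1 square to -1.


v^2 = sum of c_i^2 * e_i^2
Positive signature terms (e_i^2 = +1): (-3)^2 + (-3)^2 = 18
Negative signature terms (e_j^2 = -1): 2^2 = 4
v^2 = 18 - 4 = 14


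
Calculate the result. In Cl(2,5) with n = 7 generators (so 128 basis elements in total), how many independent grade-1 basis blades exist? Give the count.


Number of grade-k basis blades in Cl(p,q) with n = p + q is C(n, k).
n = 2 + 5 = 7
C(7, 1) = 7! / (1! * 6!)
= 5040 / (1 * 720)
= 7


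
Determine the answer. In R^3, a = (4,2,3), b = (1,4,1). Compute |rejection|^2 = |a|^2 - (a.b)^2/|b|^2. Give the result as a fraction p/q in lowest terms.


|a|^2 = 4^2 + 2^2 + 3^2 = 29
|b|^2 = 1^2 + 4^2 + 1^2 = 18
a . b = 4*1 + 2*4 + 3*1 = 15
(a.b)^2 = 15^2 = 225
|rej|^2 = 29 - 225/18
= (522 - 225)/18
= 297/18
In lowest terms: 33/2


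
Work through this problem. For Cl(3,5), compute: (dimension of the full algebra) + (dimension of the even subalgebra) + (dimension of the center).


n = 3 + 5 = 8
Total dim = 2^8 = 256
Even subalgebra dim = 2^7 = 128
n is even, so center dim = 1
Sum = 256 + 128 + 1 = 385


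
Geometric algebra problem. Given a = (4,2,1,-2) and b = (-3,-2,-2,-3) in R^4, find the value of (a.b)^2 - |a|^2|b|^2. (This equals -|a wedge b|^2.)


a . b = 4*(-3) + 2*(-2) + 1*(-2) + (-2)*(-3)
= -12 + (-4) + (-2) + 6 = -12
|a|^2 = 4^2 + 2^2 + 1^2 + (-2)^2 = 25
|b|^2 = (-3)^2 + (-2)^2 + (-2)^2 + (-3)^2 = 26
(a.b)^2 = (-12)^2 = 144
|a|^2 * |b|^2 = 25 * 26 = 650
Result = 144 - 650 = -506


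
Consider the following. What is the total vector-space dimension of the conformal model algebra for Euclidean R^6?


The conformal model of R^6 uses Cl(7,1): the 6 Euclidean generators plus two extra orthogonal generators e+ (e+^2 = +1) and e- (e-^2 = -1), from which the null vectors e0, einf are built.
Number of generators m = 6 + 2 = 8.
dim Cl(p,q) = 2^m = 2^8 = 256


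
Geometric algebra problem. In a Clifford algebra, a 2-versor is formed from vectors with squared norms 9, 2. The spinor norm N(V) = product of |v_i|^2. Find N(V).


Spinor norm N(V) = |v1|^2 * |v2|^2 * ... * |v2|^2
= 9 * 2
Running product: 9, 18
N(V) = 18


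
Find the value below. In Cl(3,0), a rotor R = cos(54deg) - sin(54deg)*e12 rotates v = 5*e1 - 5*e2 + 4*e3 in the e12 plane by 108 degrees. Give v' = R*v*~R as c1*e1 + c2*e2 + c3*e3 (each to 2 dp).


Rotor R = cos(54deg) - sin(54deg)*e12
Rotation angle theta = 2 * 54 = 108 degrees in the e12 plane (e1 -> e2).
The component perpendicular to the plane (e3) is invariant: v'_3 = v3 = 4.00
cos(108deg) = -0.3090, sin(108deg) = 0.9511
v'_1 = v1*cos(theta) - v2*sin(theta) = 5*(-0.3090) - (-5)*0.9511 = 3.21
v'_2 = v1*sin(theta) + v2*cos(theta) = 5*0.9511 + (-5)*(-0.3090) = 6.30
v' = 3.21*e1 + 6.30*e2 + 4.00*e3


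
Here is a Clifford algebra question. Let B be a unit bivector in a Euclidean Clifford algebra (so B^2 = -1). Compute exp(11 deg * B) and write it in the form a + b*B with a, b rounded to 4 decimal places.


For a unit bivector B with B^2 = -1, the exponential series gives
e^(theta*B) = cos(theta) + sin(theta)*B (the GA analogue of Euler's formula).
theta = 11 degrees = 0.191986 rad
cos(11 deg) = 0.9816
sin(11 deg) = 0.1908
exp(theta*B) = 0.9816 + 0.1908*B


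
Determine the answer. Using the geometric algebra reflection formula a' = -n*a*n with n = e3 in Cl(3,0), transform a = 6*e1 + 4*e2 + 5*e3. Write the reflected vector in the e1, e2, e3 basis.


Reflection formula: a' = -n*a*n, with n = e3 (unit vector, n^2 = 1).
For reflection through hyperplane perp to e3:
The component along e3 flips sign, others stay.
a = (6, 4, 5)
a' = (6, 4, -5)
a' = 6*e1 + 4*e2 - 5*e3


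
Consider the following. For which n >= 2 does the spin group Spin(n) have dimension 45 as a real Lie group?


dim Spin(n) = dim so(n) = n(n-1)/2.
Solve n(n-1)/2 = 45, i.e. n^2 - n - 90 = 0.
Discriminant = 1 + 8*45 = 361
n = (1 + sqrt(361))/2 = (1 + 19)/2 = 10


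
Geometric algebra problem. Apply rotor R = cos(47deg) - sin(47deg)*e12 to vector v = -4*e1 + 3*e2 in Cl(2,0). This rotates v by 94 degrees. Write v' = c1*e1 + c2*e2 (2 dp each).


Rotor R = cos(47deg) - sin(47deg)*e12
Rotation angle theta = 2 * 47 = 94 degrees
v' = R*v*~R rotates v by theta.
cos(94deg) = -0.0698, sin(94deg) = 0.9976
v'_1 = -4*cos(94deg) - 3*sin(94deg)
= -4*(-0.0698) - 3*0.9976
= -2.71
v'_2 = -4*sin(94deg) + 3*cos(94deg)
= -4*0.9976 + 3*(-0.0698)
= -4.20
v' = -2.71*e1 - 4.20*e2


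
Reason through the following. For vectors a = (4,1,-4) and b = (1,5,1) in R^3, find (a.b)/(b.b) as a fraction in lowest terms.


Projection coefficient = (a . b) / (b . b)
a . b = 4*1 + 1*5 + (-4)*1
= 4 + 5 + (-4) = 5
b . b = 1^2 + 5^2 + 1^2
= 1 + 25 + 1 = 27
Coefficient = 5/27
In lowest terms: 5/27


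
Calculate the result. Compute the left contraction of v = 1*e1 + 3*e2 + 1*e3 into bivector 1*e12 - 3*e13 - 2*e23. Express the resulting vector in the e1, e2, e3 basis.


Left contraction v _| B = <vB>_1 (grade-1 part of the geometric product vB).
Using e1_|e12 = e2, e2_|e12 = -e1, e1_|e13 = e3, e3_|e13 = -e1, e2_|e23 = e3, e3_|e23 = -e2:
e1 coeff: -v2*b12 - v3*b13 = -(3)*(1) - (1)*(-3) = 0
e2 coeff: v1*b12 - v3*b23 = (1)*(1) - (1)*(-2) = 3
e3 coeff: v1*b13 + v2*b23 = (1)*(-3) + (3)*(-2) = -9
v _| B = 0*e1 + 3*e2 - 9*e3


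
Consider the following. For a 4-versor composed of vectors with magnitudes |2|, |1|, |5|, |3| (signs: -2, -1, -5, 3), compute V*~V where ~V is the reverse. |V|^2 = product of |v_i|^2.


Each vector v_i has |v_i|^2 = s_i^2
Squared scales: (-2)^2 = 4, (-1)^2 = 1, (-5)^2 = 25, 3^2 = 9
|V|^2 = 4 * 1 * 25 * 9
= 900


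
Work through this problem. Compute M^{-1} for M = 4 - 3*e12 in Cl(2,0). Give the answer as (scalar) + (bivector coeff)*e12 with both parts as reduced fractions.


M = 4 - 3*e12, where e12^2 = -1.
Since M commutes with its reverse ~M = a - b*e12, M * ~M = a^2 - b^2*e12^2 = a^2 + b^2.
So M^{-1} = ~M / (a^2 + b^2) = (a - b*e12)/(a^2 + b^2).
a^2 + b^2 = 16 + 9 = 25
Scalar part = 4/25 = 4/25
Bivector coeff = 3/25 = 3/25
M^{-1} = 4/25 + 3/25*e12


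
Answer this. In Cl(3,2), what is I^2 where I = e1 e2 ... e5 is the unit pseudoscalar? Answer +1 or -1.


The pseudoscalar I = e1...e_n (product of all n generators) of Cl(p,q) satisfies I^2 = (-1)^(q + n(n-1)/2).
p = 3, q = 2, n = p + q = 5
n(n-1)/2 = 5 * 4 / 2 = 10
Exponent = q + n(n-1)/2 = 2 + 10 = 12
I^2 = (-1)^12 = +1


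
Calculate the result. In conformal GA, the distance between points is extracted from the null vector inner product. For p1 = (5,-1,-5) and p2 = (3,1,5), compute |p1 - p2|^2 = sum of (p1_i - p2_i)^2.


p1 - p2 = (2, -2, -10)
|p1 - p2|^2 = 2^2 + (-2)^2 + (-10)^2
= 4 + 4 + 100
= 108


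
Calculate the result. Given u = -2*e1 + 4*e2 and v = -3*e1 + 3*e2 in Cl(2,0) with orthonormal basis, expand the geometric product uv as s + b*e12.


Expand: (-2*e1 + 4*e2)(-3*e1 + 3*e2)
= (-2)*(-3)*e1e1 + (-2)*3*e1e2 + 4*(-3)*e2e1 + 4*3*e2e2
Using e1^2 = e2^2 = 1, e2e1 = -e1e2:
Scalar part s = (-2)*(-3) + 4*3 = 6 + 12 = 18
Bivector part b = (-2)*3 - 4*(-3) = -6 - (-12) = 6
uv = 18 + 6*e12


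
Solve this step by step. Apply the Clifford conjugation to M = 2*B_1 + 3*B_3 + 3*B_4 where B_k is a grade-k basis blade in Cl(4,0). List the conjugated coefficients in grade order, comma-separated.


Clifford conjugate sign for grade k: (-1)^(k(k+1)/2)
Grade 1: (-1)^(1*2/2) = (-1)^1 = -1, coeff 2 -> -2
Grade 3: (-1)^(3*4/2) = (-1)^6 = 1, coeff 3 -> 3
Grade 4: (-1)^(4*5/2) = (-1)^10 = 1, coeff 3 -> 3
Conjugated coefficients: -2, 3, 3


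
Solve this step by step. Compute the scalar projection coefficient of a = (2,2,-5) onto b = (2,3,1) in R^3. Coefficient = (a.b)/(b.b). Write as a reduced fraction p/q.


Projection coefficient = (a . b) / (b . b)
a . b = 2*2 + 2*3 + (-5)*1
= 4 + 6 + (-5) = 5
b . b = 2^2 + 3^2 + 1^2
= 4 + 9 + 1 = 14
Coefficient = 5/14
In lowest terms: 5/14


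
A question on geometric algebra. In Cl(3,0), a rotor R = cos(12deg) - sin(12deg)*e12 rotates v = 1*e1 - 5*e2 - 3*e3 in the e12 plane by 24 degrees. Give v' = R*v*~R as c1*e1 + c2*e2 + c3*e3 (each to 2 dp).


Rotor R = cos(12deg) - sin(12deg)*e12
Rotation angle theta = 2 * 12 = 24 degrees in the e12 plane (e1 -> e2).
The component perpendicular to the plane (e3) is invariant: v'_3 = v3 = -3.00
cos(24deg) = 0.9135, sin(24deg) = 0.4067
v'_1 = v1*cos(theta) - v2*sin(theta) = 1*0.9135 - (-5)*0.4067 = 2.95
v'_2 = v1*sin(theta) + v2*cos(theta) = 1*0.4067 + (-5)*0.9135 = -4.16
v' = 2.95*e1 - 4.16*e2 - 3.00*e3


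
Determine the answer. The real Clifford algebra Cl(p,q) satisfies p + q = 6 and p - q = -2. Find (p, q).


We need p + q = 6 and p - q = -2.
Adding: 2p = 6 + (-2) = 4, so p = 2.
Then q = 6 - 2 = 4.
(p, q) = (2, 4)


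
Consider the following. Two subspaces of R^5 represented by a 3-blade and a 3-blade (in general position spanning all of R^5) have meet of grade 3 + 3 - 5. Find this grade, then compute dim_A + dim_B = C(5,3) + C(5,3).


Meet grade = grade(A) + grade(B) - n
= 3 + 3 - 5 = 1
C(5,3) = 10
C(5,3) = 10
dim_A + dim_B = 10 + 10 = 20


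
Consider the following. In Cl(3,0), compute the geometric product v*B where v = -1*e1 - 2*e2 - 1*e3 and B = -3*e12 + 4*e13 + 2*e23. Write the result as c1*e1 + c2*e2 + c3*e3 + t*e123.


vB has grade-1 (vector) and grade-3 (trivector) parts: vB = (v _| B) + (v ^ B).
Vector part <vB>_1:
  e1: -v2*b12 - v3*b13 = -(-2)*(-3) - (-1)*(4) = -2
  e2: v1*b12 - v3*b23 = (-1)*(-3) - (-1)*(2) = 5
  e3: v1*b13 + v2*b23 = (-1)*(4) + (-2)*(2) = -8
Trivector part <vB>_3:
  e123: v1*b23 - v2*b13 + v3*b12 = (-1)*(2) - (-2)*(4) + (-1)*(-3) = 9
vB = -2*e1 + 5*e2 - 8*e3 + 9*e123


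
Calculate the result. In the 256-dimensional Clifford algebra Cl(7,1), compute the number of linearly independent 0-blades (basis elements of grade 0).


Number of grade-k basis blades in Cl(p,q) with n = p + q is C(n, k).
n = 7 + 1 = 8
C(8, 0) = 8! / (0! * 8!)
= 40320 / (1 * 40320)
= 1


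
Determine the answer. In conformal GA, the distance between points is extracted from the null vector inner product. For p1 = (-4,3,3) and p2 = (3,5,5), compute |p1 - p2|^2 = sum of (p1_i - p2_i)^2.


p1 - p2 = (-7, -2, -2)
|p1 - p2|^2 = (-7)^2 + (-2)^2 + (-2)^2
= 49 + 4 + 4
= 57


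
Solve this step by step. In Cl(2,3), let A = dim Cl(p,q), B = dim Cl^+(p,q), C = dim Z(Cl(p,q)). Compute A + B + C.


n = 2 + 3 = 5
Total dim = 2^5 = 32
Even subalgebra dim = 2^4 = 16
n is odd, so center dim = 2
Sum = 32 + 16 + 2 = 50


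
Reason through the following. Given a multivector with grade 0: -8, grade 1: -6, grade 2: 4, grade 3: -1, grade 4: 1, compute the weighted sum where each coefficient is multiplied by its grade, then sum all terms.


Grade-weighted sum = sum of grade_k * coefficient_k
0*(-8) = 0
1*(-6) = -6
2*4 = 8
3*(-1) = -3
4*1 = 4
Total = 0 + (-6) + 8 + (-3) + 4 = 3


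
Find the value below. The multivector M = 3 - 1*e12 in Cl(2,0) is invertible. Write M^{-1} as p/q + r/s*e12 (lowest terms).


M = 3 - 1*e12, where e12^2 = -1.
Since M commutes with its reverse ~M = a - b*e12, M * ~M = a^2 - b^2*e12^2 = a^2 + b^2.
So M^{-1} = ~M / (a^2 + b^2) = (a - b*e12)/(a^2 + b^2).
a^2 + b^2 = 9 + 1 = 10
Scalar part = 3/10 = 3/10
Bivector coeff = 1/10 = 1/10
M^{-1} = 3/10 + 1/10*e12


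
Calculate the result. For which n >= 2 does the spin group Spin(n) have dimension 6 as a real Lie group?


dim Spin(n) = dim so(n) = n(n-1)/2.
Solve n(n-1)/2 = 6, i.e. n^2 - n - 12 = 0.
Discriminant = 1 + 8*6 = 49
n = (1 + sqrt(49))/2 = (1 + 7)/2 = 4


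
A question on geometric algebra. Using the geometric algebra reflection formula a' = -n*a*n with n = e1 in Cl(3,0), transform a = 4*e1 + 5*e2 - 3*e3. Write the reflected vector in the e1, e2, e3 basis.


Reflection formula: a' = -n*a*n, with n = e1 (unit vector, n^2 = 1).
For reflection through hyperplane perp to e1:
The component along e1 flips sign, others stay.
a = (4, 5, -3)
a' = (-4, 5, -3)
a' = -4*e1 + 5*e2 - 3*e3


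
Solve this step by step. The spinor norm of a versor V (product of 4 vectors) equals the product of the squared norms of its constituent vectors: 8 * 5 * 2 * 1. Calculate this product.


Spinor norm N(V) = |v1|^2 * |v2|^2 * ... * |v4|^2
= 8 * 5 * 2 * 1
Running product: 8, 40, 80, 80
N(V) = 80


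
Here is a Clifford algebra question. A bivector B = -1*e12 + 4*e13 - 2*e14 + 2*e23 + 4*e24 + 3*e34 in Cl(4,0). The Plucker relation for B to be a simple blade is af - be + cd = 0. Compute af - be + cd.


Plucker relation: af - be + cd
a*f = (-1)*3 = -3
b*e = 4*4 = 16
c*d = (-2)*2 = -4
af - be + cd = -3 - 16 + (-4)
= -23


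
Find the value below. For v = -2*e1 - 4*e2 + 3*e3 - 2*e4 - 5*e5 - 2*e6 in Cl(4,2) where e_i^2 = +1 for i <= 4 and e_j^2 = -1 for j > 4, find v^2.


v^2 = sum of c_i^2 * e_i^2
Positive signature terms (e_i^2 = +1): (-2)^2 + (-4)^2 + 3^2 + (-2)^2 = 33
Negative signature terms (e_j^2 = -1): (-5)^2 + (-2)^2 = 29
v^2 = 33 - 29 = 4


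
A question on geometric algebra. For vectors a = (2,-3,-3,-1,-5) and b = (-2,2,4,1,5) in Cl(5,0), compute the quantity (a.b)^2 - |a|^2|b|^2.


a . b = 2*(-2) + (-3)*2 + (-3)*4 + (-1)*1 + (-5)*5
= -4 + (-6) + (-12) + (-1) + (-25) = -48
|a|^2 = 2^2 + (-3)^2 + (-3)^2 + (-1)^2 + (-5)^2 = 48
|b|^2 = (-2)^2 + 2^2 + 4^2 + 1^2 + 5^2 = 50
(a.b)^2 = (-48)^2 = 2304
|a|^2 * |b|^2 = 48 * 50 = 2400
Result = 2304 - 2400 = -96


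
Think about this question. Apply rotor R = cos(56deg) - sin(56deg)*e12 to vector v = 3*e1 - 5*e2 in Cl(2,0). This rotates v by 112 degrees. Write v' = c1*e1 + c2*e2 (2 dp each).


Rotor R = cos(56deg) - sin(56deg)*e12
Rotation angle theta = 2 * 56 = 112 degrees
v' = R*v*~R rotates v by theta.
cos(112deg) = -0.3746, sin(112deg) = 0.9272
v'_1 = 3*cos(112deg) - (-5)*sin(112deg)
= 3*(-0.3746) - (-5)*0.9272
= 3.51
v'_2 = 3*sin(112deg) + (-5)*cos(112deg)
= 3*0.9272 + (-5)*(-0.3746)
= 4.65
v' = 3.51*e1 + 4.65*e2


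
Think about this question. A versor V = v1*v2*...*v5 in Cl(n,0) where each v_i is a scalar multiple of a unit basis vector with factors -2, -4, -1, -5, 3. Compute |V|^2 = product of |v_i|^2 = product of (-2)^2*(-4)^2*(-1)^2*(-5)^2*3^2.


Each vector v_i has |v_i|^2 = s_i^2
Squared scales: (-2)^2 = 4, (-4)^2 = 16, (-1)^2 = 1, (-5)^2 = 25, 3^2 = 9
|V|^2 = 4 * 16 * 1 * 25 * 9
= 14400


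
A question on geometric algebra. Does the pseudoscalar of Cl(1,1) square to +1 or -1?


The pseudoscalar I = e1...e_n (product of all n generators) of Cl(p,q) satisfies I^2 = (-1)^(q + n(n-1)/2).
p = 1, q = 1, n = p + q = 2
n(n-1)/2 = 2 * 1 / 2 = 1
Exponent = q + n(n-1)/2 = 1 + 1 = 2
I^2 = (-1)^2 = +1


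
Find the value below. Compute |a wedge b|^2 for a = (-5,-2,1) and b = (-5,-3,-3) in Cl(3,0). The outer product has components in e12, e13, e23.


a wedge b = (a1*b2 - a2*b1)*e12 + (a1*b3 - a3*b1)*e13 + (a2*b3 - a3*b2)*e23
e12 coeff: (-5)*(-3) - (-2)*(-5) = 15 - 10 = 5
e13 coeff: (-5)*(-3) - 1*(-5) = 15 - (-5) = 20
e23 coeff: (-2)*(-3) - 1*(-3) = 6 - (-3) = 9
|a wedge b|^2 = 5^2 + 20^2 + 9^2
= 25 + 400 + 81
= 506


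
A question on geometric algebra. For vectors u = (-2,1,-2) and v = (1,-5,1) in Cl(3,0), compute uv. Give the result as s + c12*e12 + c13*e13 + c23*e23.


In Cl(3,0): e_i^2 = 1, e_ie_j = -e_je_i for i != j.
Scalar part = u . v = (-2)*1 + 1*(-5) + (-2)*1
= -2 + (-5) + (-2) = -9
e12 coeff = (-2)*(-5) - 1*1 = 10 - 1 = 9
e13 coeff = (-2)*1 - (-2)*1 = -2 - (-2) = 0
e23 coeff = 1*1 - (-2)*(-5) = 1 - 10 = -9
uv = -9 + 9*e12 + 0*e13 - 9*e23


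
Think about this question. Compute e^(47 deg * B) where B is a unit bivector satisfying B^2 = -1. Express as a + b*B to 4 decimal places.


For a unit bivector B with B^2 = -1, the exponential series gives
e^(theta*B) = cos(theta) + sin(theta)*B (the GA analogue of Euler's formula).
theta = 47 degrees = 0.820305 rad
cos(47 deg) = 0.6820
sin(47 deg) = 0.7314
exp(theta*B) = 0.6820 + 0.7314*B


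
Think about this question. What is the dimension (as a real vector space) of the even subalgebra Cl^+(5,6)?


Even subalgebra dimension = 2^(n-1)
n = 5 + 6 = 11
2^(11 - 1) = 2^10 = 1024
Verification: sum of C(11,k) for even k = 1 + 55 + 330 + 462 + 165 + 11 = 1024
Result = 1024


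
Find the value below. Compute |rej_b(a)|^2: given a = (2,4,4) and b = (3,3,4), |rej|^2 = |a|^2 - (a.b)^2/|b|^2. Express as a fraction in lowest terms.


|a|^2 = 2^2 + 4^2 + 4^2 = 36
|b|^2 = 3^2 + 3^2 + 4^2 = 34
a . b = 2*3 + 4*3 + 4*4 = 34
(a.b)^2 = 34^2 = 1156
|rej|^2 = 36 - 1156/34
= (1224 - 1156)/34
= 68/34
In lowest terms: 2/1


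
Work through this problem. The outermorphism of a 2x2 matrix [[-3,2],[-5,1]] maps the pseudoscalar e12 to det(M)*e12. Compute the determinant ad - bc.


The outermorphism of a linear map f sends e1^e2 to f(e1)^f(e2).
f(e1) = -3*e1 - 5*e2
f(e2) = 2*e1 + 1*e2
f(e1) ^ f(e2) = (-3*e1 - 5*e2) ^ (2*e1 + 1*e2)
= (-3)*1*e12 + (-5)*2*e21
= (-3 - (-10))*e12
= 7*e12
Coefficient = 7


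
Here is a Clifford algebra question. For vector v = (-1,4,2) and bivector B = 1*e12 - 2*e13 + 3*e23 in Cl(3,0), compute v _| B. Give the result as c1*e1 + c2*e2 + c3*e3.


Left contraction v _| B = <vB>_1 (grade-1 part of the geometric product vB).
Using e1_|e12 = e2, e2_|e12 = -e1, e1_|e13 = e3, e3_|e13 = -e1, e2_|e23 = e3, e3_|e23 = -e2:
e1 coeff: -v2*b12 - v3*b13 = -(4)*(1) - (2)*(-2) = 0
e2 coeff: v1*b12 - v3*b23 = (-1)*(1) - (2)*(3) = -7
e3 coeff: v1*b13 + v2*b23 = (-1)*(-2) + (4)*(3) = 14
v _| B = 0*e1 - 7*e2 + 14*e3


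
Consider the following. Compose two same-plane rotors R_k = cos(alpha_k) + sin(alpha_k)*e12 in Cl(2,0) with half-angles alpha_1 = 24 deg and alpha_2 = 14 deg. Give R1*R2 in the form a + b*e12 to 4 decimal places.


Same-plane rotors commute and their half-angles add:
R1*R2 = cos(a1 + a2) + sin(a1 + a2)*e12.
a1 + a2 = 24 + 14 = 38 deg
cos(38 deg) = 0.7880
sin(38 deg) = 0.6157
R1*R2 = 0.7880 + 0.6157*e12


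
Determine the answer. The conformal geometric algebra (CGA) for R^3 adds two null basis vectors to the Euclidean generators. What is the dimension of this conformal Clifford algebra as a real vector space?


The conformal model of R^3 uses Cl(4,1): the 3 Euclidean generators plus two extra orthogonal generators e+ (e+^2 = +1) and e- (e-^2 = -1), from which the null vectors e0, einf are built.
Number of generators m = 3 + 2 = 5.
dim Cl(p,q) = 2^m = 2^5 = 32


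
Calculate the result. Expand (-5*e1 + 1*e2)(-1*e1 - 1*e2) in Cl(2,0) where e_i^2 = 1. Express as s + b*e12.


Expand: (-5*e1 + 1*e2)(-1*e1 - 1*e2)
= (-5)*(-1)*e1e1 + (-5)*(-1)*e1e2 + 1*(-1)*e2e1 + 1*(-1)*e2e2
Using e1^2 = e2^2 = 1, e2e1 = -e1e2:
Scalar part s = (-5)*(-1) + 1*(-1) = 5 + (-1) = 4
Bivector part b = (-5)*(-1) - 1*(-1) = 5 - (-1) = 6
uv = 4 + 6*e12


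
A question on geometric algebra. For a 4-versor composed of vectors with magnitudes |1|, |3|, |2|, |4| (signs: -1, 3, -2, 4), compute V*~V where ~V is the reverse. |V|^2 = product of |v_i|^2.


Each vector v_i has |v_i|^2 = s_i^2
Squared scales: (-1)^2 = 1, 3^2 = 9, (-2)^2 = 4, 4^2 = 16
|V|^2 = 1 * 9 * 4 * 16
= 576


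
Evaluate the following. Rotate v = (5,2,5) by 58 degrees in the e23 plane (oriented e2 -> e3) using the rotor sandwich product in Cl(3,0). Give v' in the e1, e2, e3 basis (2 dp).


Rotor R = cos(29deg) - sin(29deg)*e23
Rotation angle theta = 2 * 29 = 58 degrees in the e23 plane (e2 -> e3).
The component perpendicular to the plane (e1) is invariant: v'_1 = v1 = 5.00
cos(58deg) = 0.5299, sin(58deg) = 0.8480
v'_2 = v2*cos(theta) - v3*sin(theta) = 2*0.5299 - 5*0.8480 = -3.18
v'_3 = v2*sin(theta) + v3*cos(theta) = 2*0.8480 + 5*0.5299 = 4.35
v' = 5.00*e1 - 3.18*e2 + 4.35*e3


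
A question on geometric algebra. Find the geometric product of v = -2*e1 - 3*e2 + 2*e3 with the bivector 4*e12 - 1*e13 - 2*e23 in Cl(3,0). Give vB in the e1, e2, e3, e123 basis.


vB has grade-1 (vector) and grade-3 (trivector) parts: vB = (v _| B) + (v ^ B).
Vector part <vB>_1:
  e1: -v2*b12 - v3*b13 = -(-3)*(4) - (2)*(-1) = 14
  e2: v1*b12 - v3*b23 = (-2)*(4) - (2)*(-2) = -4
  e3: v1*b13 + v2*b23 = (-2)*(-1) + (-3)*(-2) = 8
Trivector part <vB>_3:
  e123: v1*b23 - v2*b13 + v3*b12 = (-2)*(-2) - (-3)*(-1) + (2)*(4) = 9
vB = 14*e1 - 4*e2 + 8*e3 + 9*e123


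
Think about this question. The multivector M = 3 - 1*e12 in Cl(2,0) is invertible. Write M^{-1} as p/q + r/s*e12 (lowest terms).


M = 3 - 1*e12, where e12^2 = -1.
Since M commutes with its reverse ~M = a - b*e12, M * ~M = a^2 - b^2*e12^2 = a^2 + b^2.
So M^{-1} = ~M / (a^2 + b^2) = (a - b*e12)/(a^2 + b^2).
a^2 + b^2 = 9 + 1 = 10
Scalar part = 3/10 = 3/10
Bivector coeff = 1/10 = 1/10
M^{-1} = 3/10 + 1/10*e12


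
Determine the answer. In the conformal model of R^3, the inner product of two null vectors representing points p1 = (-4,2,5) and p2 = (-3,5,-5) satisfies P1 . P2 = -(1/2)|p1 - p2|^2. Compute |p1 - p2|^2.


p1 - p2 = (-1, -3, 10)
|p1 - p2|^2 = (-1)^2 + (-3)^2 + 10^2
= 1 + 9 + 100
= 110


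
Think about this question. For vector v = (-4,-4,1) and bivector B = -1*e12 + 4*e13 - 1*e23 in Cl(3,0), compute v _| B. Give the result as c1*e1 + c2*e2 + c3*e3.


Left contraction v _| B = <vB>_1 (grade-1 part of the geometric product vB).
Using e1_|e12 = e2, e2_|e12 = -e1, e1_|e13 = e3, e3_|e13 = -e1, e2_|e23 = e3, e3_|e23 = -e2:
e1 coeff: -v2*b12 - v3*b13 = -(-4)*(-1) - (1)*(4) = -8
e2 coeff: v1*b12 - v3*b23 = (-4)*(-1) - (1)*(-1) = 5
e3 coeff: v1*b13 + v2*b23 = (-4)*(4) + (-4)*(-1) = -12
v _| B = -8*e1 + 5*e2 - 12*e3


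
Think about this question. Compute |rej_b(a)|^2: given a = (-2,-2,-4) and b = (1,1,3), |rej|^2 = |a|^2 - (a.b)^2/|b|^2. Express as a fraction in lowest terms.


|a|^2 = (-2)^2 + (-2)^2 + (-4)^2 = 24
|b|^2 = 1^2 + 1^2 + 3^2 = 11
a . b = (-2)*1 + (-2)*1 + (-4)*3 = -16
(a.b)^2 = (-16)^2 = 256
|rej|^2 = 24 - 256/11
= (264 - 256)/11
= 8/11
In lowest terms: 8/11


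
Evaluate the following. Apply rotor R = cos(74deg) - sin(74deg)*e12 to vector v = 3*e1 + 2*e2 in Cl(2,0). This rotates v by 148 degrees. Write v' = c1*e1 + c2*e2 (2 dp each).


Rotor R = cos(74deg) - sin(74deg)*e12
Rotation angle theta = 2 * 74 = 148 degrees
v' = R*v*~R rotates v by theta.
cos(148deg) = -0.8480, sin(148deg) = 0.5299
v'_1 = 3*cos(148deg) - 2*sin(148deg)
= 3*(-0.8480) - 2*0.5299
= -3.60
v'_2 = 3*sin(148deg) + 2*cos(148deg)
= 3*0.5299 + 2*(-0.8480)
= -0.11
v' = -3.60*e1 - 0.11*e2


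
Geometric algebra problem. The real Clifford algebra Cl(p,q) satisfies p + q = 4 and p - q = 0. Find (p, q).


We need p + q = 4 and p - q = 0.
Adding: 2p = 4 + 0 = 4, so p = 2.
Then q = 4 - 2 = 2.
(p, q) = (2, 2)


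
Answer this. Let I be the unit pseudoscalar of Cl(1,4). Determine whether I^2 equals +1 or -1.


The pseudoscalar I = e1...e_n (product of all n generators) of Cl(p,q) satisfies I^2 = (-1)^(q + n(n-1)/2).
p = 1, q = 4, n = p + q = 5
n(n-1)/2 = 5 * 4 / 2 = 10
Exponent = q + n(n-1)/2 = 4 + 10 = 14
I^2 = (-1)^14 = +1


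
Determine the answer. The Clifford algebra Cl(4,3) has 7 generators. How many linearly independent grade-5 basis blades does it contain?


Number of grade-k basis blades in Cl(p,q) with n = p + q is C(n, k).
n = 4 + 3 = 7
C(7, 5) = 7! / (5! * 2!)
= 5040 / (120 * 2)
= 21


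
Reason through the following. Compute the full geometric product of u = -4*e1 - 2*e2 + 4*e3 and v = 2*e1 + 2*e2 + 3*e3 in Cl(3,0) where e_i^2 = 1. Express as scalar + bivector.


In Cl(3,0): e_i^2 = 1, e_ie_j = -e_je_i for i != j.
Scalar part = u . v = (-4)*2 + (-2)*2 + 4*3
= -8 + (-4) + 12 = 0
e12 coeff = (-4)*2 - (-2)*2 = -8 - (-4) = -4
e13 coeff = (-4)*3 - 4*2 = -12 - 8 = -20
e23 coeff = (-2)*3 - 4*2 = -6 - 8 = -14
uv = 0 - 4*e12 - 20*e13 - 14*e23


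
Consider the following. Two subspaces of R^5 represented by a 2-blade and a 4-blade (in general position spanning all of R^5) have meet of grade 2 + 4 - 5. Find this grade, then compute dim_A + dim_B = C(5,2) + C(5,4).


Meet grade = grade(A) + grade(B) - n
= 2 + 4 - 5 = 1
C(5,2) = 10
C(5,4) = 5
dim_A + dim_B = 10 + 5 = 15


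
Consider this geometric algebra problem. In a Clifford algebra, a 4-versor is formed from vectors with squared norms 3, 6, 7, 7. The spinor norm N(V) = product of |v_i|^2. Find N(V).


Spinor norm N(V) = |v1|^2 * |v2|^2 * ... * |v4|^2
= 3 * 6 * 7 * 7
Running product: 3, 18, 126, 882
N(V) = 882


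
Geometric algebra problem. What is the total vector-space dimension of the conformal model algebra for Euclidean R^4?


The conformal model of R^4 uses Cl(5,1): the 4 Euclidean generators plus two extra orthogonal generators e+ (e+^2 = +1) and e- (e-^2 = -1), from which the null vectors e0, einf are built.
Number of generators m = 4 + 2 = 6.
dim Cl(p,q) = 2^m = 2^6 = 64


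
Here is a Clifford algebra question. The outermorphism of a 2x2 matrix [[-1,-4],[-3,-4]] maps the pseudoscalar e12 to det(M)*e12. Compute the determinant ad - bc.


The outermorphism of a linear map f sends e1^e2 to f(e1)^f(e2).
f(e1) = -1*e1 - 3*e2
f(e2) = -4*e1 - 4*e2
f(e1) ^ f(e2) = (-1*e1 - 3*e2) ^ (-4*e1 - 4*e2)
= (-1)*(-4)*e12 + (-3)*(-4)*e21
= (4 - 12)*e12
= -8*e12
Coefficient = -8
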